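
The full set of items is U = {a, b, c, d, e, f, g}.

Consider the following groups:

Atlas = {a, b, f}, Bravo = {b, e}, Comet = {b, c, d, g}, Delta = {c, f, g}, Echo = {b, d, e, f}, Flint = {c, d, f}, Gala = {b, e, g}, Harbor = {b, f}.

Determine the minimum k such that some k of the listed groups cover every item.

3

Take {Atlas, Comet, Gala}. Their union is {a, b, c, d, e, f, g}, which is all 7 items.
Only Atlas contains a, so Atlas is forced; the remaining 4 items need at least 2 more groups (each remaining group adds at most 3) — so at least 3 groups are needed, and 3 is optimal.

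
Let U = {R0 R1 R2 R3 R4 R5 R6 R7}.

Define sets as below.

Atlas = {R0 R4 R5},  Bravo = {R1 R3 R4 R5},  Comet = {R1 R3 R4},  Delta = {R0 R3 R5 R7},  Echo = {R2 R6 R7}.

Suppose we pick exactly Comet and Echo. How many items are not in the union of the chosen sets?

2

Union of Comet, Echo = {R1, R2, R3, R4, R6, R7}.
Not covered: R0, R5 — 2 items.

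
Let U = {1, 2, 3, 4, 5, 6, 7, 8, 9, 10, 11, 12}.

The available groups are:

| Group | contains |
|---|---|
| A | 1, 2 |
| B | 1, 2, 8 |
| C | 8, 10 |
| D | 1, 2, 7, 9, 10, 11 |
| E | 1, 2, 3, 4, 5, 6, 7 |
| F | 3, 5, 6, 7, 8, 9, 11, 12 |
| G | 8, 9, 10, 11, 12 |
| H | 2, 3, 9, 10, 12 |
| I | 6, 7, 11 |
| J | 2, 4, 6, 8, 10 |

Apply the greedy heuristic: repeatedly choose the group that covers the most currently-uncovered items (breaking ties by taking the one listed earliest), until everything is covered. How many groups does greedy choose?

3

Greedy: pick F (covers 8 new) → pick D (covers 3 new) → pick E (covers 1 new). Total picks: 3.
(The true minimum cover uses only 2 groups, so greedy is not optimal here.)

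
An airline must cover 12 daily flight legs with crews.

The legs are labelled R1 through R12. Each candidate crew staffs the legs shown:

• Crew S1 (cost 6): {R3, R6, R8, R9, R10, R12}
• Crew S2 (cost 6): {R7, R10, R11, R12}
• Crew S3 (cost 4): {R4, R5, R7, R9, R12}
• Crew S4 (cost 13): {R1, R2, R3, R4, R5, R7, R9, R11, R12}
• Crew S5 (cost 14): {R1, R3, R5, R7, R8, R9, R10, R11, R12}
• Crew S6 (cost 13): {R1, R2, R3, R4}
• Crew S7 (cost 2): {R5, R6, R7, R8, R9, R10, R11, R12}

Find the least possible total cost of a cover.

15

S6, S7 together cover every leg (S6 ∪ S7 = {R1, R2, R3, R4, R5, R6, R7, R8, R9, R10, R11, R12}); total cost 13 + 2 = 15.
No covering selection has total cost below 15.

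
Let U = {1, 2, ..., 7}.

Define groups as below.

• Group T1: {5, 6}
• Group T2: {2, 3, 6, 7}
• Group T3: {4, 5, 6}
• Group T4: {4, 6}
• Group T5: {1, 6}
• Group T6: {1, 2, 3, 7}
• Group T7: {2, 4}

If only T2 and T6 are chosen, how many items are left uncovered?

2

Union of T2, T6 = {1, 2, 3, 6, 7}.
Not covered: 4, 5 — 2 items.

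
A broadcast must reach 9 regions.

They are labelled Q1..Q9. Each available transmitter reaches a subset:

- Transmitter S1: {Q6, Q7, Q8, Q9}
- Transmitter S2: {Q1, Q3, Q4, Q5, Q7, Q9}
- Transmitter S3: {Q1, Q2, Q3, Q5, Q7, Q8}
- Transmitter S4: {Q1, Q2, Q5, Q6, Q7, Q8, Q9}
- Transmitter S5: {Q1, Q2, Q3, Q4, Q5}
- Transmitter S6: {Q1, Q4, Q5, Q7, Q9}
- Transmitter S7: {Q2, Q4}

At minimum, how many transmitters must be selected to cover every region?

2

S2 and S4 together: S2 ∪ S4 = {Q1, Q2, Q3, Q4, Q5, Q6, Q7, Q8, Q9} — every region is covered.
No single transmitter has all 9 regions (the largest, S4, has 7), so 2 is optimal.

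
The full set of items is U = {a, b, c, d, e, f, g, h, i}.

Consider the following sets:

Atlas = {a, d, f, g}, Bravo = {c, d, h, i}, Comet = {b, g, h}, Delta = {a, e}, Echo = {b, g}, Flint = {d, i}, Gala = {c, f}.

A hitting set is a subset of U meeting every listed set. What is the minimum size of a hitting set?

Take T = {a, b, d, f}. Each listed set contains at least one of these, so T is a hitting set of size 4.
The sets Comet, Delta, Flint, Gala are pairwise disjoint, so any hitting set needs a separate item for each — at least 4. Hence 4 is optimal.

4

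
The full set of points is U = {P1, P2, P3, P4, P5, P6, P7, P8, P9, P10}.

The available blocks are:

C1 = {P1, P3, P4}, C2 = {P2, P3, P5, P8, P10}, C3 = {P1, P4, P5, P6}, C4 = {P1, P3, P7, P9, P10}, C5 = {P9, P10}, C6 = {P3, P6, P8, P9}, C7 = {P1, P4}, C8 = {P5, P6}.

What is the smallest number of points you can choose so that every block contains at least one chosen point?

3

H = {P1, P6, P10} meets every block (each contains at least one member of H), and |H| = 3.
The blocks C1, C5, C8 are pairwise disjoint, so any hitting set needs a separate point for each — at least 3. Hence 3 is optimal.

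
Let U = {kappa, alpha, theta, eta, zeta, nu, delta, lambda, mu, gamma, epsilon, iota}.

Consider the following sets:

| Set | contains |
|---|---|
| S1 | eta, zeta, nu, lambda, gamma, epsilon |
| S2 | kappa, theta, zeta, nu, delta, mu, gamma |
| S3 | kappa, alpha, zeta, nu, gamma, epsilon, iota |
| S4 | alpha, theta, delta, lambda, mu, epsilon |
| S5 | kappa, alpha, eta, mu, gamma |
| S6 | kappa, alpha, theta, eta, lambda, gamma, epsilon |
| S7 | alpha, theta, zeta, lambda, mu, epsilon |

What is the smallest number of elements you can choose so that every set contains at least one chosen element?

Take H = {mu, epsilon}. Each listed set contains at least one of these, so H is a hitting set of size 2.
No single element lies in every set, so at least 2 are needed and 2 is optimal.

2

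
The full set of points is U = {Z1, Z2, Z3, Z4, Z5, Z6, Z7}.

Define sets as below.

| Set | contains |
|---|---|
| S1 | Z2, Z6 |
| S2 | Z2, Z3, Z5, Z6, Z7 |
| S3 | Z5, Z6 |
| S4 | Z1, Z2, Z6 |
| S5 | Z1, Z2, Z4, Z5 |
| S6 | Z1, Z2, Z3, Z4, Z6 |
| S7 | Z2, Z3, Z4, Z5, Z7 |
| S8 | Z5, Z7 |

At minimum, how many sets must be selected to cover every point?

S2 and S6 cover everything between them: the union {Z1, Z2, Z3, Z4, Z5, Z6, Z7} is all of U.
No single set has all 7 points (the largest, S2, has 5), so 2 is optimal.

2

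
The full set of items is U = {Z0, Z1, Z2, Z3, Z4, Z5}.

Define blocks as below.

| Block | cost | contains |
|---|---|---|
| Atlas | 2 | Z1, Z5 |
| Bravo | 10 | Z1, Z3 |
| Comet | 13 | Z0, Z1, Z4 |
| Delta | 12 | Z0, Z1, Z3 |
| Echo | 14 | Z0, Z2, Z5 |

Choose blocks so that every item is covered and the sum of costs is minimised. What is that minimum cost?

Bravo, Comet, Echo together cover every item (Bravo ∪ Comet ∪ Echo = {Z0, Z1, Z2, Z3, Z4, Z5}); total cost 10 + 13 + 14 = 37.
The greedy pick Atlas, Delta, Comet, Echo costs 41; no covering selection beats 37.

37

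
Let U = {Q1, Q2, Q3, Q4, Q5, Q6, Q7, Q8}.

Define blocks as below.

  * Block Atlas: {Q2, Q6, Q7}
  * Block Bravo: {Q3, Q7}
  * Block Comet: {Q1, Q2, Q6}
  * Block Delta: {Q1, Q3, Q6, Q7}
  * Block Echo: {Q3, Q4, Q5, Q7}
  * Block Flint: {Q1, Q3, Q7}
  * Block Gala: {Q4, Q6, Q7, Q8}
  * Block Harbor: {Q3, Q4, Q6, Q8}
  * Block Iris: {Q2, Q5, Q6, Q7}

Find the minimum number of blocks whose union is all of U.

Delta, Gala, and Iris cover everything between them: the union {Q1, Q2, Q3, Q4, Q5, Q6, Q7, Q8} is all of U.
No 2 of the 9 blocks cover everything (all 36 combinations miss at least one element), so 3 is optimal.

3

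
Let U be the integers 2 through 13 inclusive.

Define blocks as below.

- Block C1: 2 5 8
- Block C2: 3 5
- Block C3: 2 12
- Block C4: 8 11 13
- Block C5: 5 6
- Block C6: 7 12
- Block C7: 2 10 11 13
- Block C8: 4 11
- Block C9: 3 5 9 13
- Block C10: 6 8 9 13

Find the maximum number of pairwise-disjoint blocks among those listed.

C2, C6, C8, C10 are pairwise disjoint (C2={3,5}; C6={7,12}; C8={4,11}; C10={6,8,9,13}).
Every remaining block overlaps one of these, and no 5 of the listed blocks are pairwise disjoint, so 4 is the maximum.

4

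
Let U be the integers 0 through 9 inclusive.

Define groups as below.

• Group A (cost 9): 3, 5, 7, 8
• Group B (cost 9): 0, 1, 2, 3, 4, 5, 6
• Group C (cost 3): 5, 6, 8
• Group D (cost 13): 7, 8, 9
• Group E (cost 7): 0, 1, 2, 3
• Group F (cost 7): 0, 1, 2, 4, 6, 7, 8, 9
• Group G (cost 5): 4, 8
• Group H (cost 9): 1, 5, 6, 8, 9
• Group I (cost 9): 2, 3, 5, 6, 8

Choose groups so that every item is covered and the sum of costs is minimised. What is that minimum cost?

16

A, F together cover every item (A ∪ F = {0, 1, 2, 3, 4, 5, 6, 7, 8, 9}); total cost 9 + 7 = 16.
The greedy pick F, C, E costs 17; no covering selection beats 16.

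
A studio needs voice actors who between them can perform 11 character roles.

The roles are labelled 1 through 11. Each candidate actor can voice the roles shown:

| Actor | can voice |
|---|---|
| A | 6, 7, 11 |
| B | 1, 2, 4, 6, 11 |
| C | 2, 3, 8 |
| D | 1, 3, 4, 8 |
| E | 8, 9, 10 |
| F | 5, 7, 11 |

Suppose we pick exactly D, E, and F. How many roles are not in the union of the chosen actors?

2

Union of D, E, F = {1, 3, 4, 5, 7, 8, 9, 10, 11}.
Not covered: 2, 6 — 2 roles.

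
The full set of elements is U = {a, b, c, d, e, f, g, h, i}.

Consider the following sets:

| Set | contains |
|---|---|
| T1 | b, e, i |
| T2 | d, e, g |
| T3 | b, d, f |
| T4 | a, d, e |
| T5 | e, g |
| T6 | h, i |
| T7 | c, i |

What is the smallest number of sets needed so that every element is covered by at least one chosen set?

5

T3, T4, T5, T6, and T7 cover everything between them: the union {a, b, c, d, e, f, g, h, i} is all of U.
No 4 of the 7 sets cover everything (all 35 combinations miss at least one element), so 5 is optimal.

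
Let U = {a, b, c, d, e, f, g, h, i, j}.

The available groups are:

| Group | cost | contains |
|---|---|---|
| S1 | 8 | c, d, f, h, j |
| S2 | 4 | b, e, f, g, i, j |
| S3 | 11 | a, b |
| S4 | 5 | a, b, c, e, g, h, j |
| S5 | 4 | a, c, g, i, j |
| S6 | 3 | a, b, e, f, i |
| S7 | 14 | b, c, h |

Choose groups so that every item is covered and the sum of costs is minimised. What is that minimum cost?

S1, S5, S6 together cover every item (S1 ∪ S5 ∪ S6 = {a, b, c, d, e, f, g, h, i, j}); total cost 8 + 4 + 3 = 15.
The greedy pick S6, S4, S1 costs 16; no covering selection beats 15.

15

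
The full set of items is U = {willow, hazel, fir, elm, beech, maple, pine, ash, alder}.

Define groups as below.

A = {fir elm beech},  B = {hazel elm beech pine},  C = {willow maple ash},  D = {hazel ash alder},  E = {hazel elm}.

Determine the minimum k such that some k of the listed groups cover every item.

A and B and C and D together: A ∪ B ∪ C ∪ D = {willow, hazel, fir, elm, beech, maple, pine, ash, alder} — every item is covered.
No 3 of the 5 groups cover everything (all 10 combinations miss at least one item), so 4 is optimal.

4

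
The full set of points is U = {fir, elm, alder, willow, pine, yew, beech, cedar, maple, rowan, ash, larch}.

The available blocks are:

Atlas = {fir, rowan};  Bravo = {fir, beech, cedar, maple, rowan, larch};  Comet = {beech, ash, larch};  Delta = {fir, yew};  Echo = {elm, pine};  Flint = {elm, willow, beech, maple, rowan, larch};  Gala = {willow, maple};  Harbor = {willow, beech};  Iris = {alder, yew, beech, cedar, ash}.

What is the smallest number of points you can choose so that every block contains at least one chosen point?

The 4 points {fir, pine, beech, maple} hit every block.
The blocks Comet, Delta, Echo, Gala are pairwise disjoint, so any hitting set needs a separate point for each — at least 4. Hence 4 is optimal.

4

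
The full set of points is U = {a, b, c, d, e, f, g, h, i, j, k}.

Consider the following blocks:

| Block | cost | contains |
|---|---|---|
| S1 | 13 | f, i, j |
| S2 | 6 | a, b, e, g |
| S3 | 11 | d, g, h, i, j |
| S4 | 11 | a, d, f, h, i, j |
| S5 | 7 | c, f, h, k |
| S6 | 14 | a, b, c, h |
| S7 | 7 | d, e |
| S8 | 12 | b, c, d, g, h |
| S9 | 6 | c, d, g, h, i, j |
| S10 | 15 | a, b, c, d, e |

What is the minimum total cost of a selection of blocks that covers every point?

19

S2, S5, S9 together cover every point (S2 ∪ S5 ∪ S9 = {a, b, c, d, e, f, g, h, i, j, k}); total cost 6 + 7 + 6 = 19.
No covering selection has total cost below 19.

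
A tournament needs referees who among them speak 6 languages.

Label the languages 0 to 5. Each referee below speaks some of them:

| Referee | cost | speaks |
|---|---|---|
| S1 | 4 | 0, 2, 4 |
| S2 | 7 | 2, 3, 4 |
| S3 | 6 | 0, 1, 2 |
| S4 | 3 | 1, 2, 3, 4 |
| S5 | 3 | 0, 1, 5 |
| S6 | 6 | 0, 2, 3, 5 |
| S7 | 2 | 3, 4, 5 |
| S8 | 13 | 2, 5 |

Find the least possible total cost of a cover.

S4, S5 together cover every language (S4 ∪ S5 = {0, 1, 2, 3, 4, 5}); total cost 3 + 3 = 6.
The greedy pick S7, S4, S5 costs 8; no covering selection beats 6.

6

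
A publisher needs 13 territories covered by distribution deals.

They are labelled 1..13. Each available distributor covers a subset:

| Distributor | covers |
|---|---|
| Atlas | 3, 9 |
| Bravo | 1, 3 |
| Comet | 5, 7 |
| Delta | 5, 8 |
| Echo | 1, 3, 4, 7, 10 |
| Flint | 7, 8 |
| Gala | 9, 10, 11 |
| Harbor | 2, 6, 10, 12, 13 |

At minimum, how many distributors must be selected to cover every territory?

Take {Delta, Echo, Gala, Harbor}. Their union is {1, 2, 3, 4, 5, 6, 7, 8, 9, 10, 11, 12, 13}, which is all 13 territories.
Only Gala contains 11, so Gala is forced; the remaining 10 territories need at least 3 more distributors (each remaining distributor adds at most 4) — so at least 4 distributors are needed, and 4 is optimal.

4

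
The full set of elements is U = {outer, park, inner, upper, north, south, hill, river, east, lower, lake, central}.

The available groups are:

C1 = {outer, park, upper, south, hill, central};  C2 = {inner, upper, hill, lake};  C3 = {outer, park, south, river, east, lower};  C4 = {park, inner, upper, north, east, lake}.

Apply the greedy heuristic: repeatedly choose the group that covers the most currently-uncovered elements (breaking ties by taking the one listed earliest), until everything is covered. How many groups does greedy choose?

3

Greedy: pick C1 (covers 6 new) → pick C4 (covers 4 new) → pick C3 (covers 2 new). Total picks: 3.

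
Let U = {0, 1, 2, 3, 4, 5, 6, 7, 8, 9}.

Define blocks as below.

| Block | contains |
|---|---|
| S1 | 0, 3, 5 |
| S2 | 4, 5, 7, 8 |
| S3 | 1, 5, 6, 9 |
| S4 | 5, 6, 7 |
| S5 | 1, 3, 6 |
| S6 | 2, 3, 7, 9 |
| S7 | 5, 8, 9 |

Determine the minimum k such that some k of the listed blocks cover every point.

Take {S1, S2, S3, S6}. Their union is {0, 1, 2, 3, 4, 5, 6, 7, 8, 9}, which is all 10 points.
Only S1 contains 0, so S1 is forced; the remaining 7 points need at least 3 more blocks (each remaining block adds at most 3) — so at least 4 blocks are needed, and 4 is optimal.

4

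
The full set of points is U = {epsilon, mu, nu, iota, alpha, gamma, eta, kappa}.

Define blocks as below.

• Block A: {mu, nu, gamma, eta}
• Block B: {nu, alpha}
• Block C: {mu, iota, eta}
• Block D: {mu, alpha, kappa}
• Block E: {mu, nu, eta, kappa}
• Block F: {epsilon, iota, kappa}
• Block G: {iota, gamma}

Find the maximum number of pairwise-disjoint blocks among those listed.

2

B, F are pairwise disjoint (B={nu,alpha}; F={epsilon,iota,kappa}).
Every remaining block overlaps one of these, and no 3 of the listed blocks are pairwise disjoint, so 2 is the maximum.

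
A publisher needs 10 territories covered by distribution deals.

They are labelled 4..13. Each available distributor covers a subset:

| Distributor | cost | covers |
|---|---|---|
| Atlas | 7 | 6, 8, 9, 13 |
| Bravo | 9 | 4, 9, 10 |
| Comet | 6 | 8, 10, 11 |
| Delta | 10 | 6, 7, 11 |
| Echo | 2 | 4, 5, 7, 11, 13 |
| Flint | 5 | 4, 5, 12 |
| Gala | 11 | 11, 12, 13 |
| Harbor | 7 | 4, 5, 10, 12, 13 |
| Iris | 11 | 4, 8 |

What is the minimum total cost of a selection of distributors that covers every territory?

Atlas, Echo, Harbor together cover every territory (Atlas ∪ Echo ∪ Harbor = {4, 5, 6, 7, 8, 9, 10, 11, 12, 13}); total cost 7 + 2 + 7 = 16.
No covering selection has total cost below 16.

16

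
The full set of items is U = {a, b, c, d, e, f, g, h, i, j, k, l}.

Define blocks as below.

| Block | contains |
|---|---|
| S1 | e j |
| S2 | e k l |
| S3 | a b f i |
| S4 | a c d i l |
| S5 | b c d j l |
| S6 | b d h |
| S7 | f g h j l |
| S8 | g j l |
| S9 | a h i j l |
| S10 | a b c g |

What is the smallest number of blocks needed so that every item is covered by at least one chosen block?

S2 and S3 and S4 and S7 together: S2 ∪ S3 ∪ S4 ∪ S7 = {a, b, c, d, e, f, g, h, i, j, k, l} — every item is covered.
Only S2 contains k, so S2 is forced; the remaining 9 items need at least 3 more blocks (each remaining block adds at most 4) — so at least 4 blocks are needed, and 4 is optimal.

4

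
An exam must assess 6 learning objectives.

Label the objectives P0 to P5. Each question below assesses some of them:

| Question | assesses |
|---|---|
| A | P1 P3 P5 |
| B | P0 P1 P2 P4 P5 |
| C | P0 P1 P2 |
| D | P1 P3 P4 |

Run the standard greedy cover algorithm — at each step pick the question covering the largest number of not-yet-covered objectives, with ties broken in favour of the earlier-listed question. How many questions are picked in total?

2

Greedy: pick B (covers 5 new) → pick A (covers 1 new). Total picks: 2.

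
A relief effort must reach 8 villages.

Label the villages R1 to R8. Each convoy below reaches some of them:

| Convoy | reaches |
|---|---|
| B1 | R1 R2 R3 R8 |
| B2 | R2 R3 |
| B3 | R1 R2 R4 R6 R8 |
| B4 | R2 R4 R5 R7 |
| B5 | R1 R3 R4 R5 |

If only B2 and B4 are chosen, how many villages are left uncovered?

Union of B2, B4 = {R2, R3, R4, R5, R7}.
Not covered: R1, R6, R8 — 3 villages.

3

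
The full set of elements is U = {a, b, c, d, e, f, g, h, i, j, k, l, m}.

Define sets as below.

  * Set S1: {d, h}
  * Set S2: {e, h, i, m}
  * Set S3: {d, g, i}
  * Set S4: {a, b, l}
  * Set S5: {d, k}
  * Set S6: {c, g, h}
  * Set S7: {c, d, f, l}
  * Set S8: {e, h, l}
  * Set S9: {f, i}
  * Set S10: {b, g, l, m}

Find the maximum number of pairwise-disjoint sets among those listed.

4

S4, S5, S6, S9 are pairwise disjoint (S4={a,b,l}; S5={d,k}; S6={c,g,h}; S9={f,i}).
Every remaining set overlaps one of these, and no 5 of the listed sets are pairwise disjoint, so 4 is the maximum.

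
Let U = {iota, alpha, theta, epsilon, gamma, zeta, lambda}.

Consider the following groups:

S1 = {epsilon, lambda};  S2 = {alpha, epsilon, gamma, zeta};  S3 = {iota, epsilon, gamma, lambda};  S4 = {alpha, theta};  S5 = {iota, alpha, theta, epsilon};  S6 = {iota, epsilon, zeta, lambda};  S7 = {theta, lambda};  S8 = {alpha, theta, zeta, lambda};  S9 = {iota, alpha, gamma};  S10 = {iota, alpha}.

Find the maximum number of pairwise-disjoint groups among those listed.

2

S3, S4 are pairwise disjoint (S3={iota,epsilon,gamma,lambda}; S4={alpha,theta}).
Every remaining group overlaps one of these, and no 3 of the listed groups are pairwise disjoint, so 2 is the maximum.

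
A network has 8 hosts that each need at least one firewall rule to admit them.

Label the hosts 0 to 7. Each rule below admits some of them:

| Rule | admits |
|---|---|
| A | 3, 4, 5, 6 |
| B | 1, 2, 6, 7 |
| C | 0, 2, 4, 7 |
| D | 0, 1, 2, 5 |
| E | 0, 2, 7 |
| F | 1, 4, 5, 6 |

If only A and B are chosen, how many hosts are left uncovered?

1

Union of A, B = {1, 2, 3, 4, 5, 6, 7}.
Not covered: 0 — 1 host.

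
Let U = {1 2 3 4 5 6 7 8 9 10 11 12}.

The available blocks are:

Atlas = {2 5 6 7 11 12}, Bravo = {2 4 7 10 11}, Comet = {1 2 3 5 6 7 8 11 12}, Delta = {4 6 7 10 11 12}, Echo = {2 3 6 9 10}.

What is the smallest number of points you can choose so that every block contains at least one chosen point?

2

The 2 points {4, 6} hit every block.
No single point lies in every block, so at least 2 are needed and 2 is optimal.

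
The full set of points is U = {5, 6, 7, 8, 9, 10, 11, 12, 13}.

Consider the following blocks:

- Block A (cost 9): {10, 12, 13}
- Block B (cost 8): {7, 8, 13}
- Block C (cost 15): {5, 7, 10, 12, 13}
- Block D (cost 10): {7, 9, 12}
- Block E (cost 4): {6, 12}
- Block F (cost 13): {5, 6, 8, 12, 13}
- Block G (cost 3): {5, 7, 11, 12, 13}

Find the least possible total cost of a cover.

34

A, B, D, E, G together cover every point (A ∪ B ∪ D ∪ E ∪ G = {5, 6, 7, 8, 9, 10, 11, 12, 13}); total cost 9 + 8 + 10 + 4 + 3 = 34.
No covering selection has total cost below 34.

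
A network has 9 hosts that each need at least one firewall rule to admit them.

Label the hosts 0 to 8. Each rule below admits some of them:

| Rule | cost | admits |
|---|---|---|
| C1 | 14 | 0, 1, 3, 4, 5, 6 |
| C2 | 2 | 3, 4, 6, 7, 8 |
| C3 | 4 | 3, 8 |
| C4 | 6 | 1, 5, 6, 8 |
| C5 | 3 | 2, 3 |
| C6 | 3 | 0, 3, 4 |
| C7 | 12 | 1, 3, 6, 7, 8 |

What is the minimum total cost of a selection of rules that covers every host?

14

C2, C4, C5, C6 together cover every host (C2 ∪ C4 ∪ C5 ∪ C6 = {0, 1, 2, 3, 4, 5, 6, 7, 8}); total cost 2 + 6 + 3 + 3 = 14.
No covering selection has total cost below 14.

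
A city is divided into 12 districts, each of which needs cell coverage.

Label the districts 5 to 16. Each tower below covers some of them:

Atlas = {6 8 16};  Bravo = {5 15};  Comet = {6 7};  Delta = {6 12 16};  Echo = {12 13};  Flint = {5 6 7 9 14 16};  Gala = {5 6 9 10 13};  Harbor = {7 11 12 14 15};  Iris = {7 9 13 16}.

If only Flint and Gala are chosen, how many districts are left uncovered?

4

Union of Flint, Gala = {5, 6, 7, 9, 10, 13, 14, 16}.
Not covered: 8, 11, 12, 15 — 4 districts.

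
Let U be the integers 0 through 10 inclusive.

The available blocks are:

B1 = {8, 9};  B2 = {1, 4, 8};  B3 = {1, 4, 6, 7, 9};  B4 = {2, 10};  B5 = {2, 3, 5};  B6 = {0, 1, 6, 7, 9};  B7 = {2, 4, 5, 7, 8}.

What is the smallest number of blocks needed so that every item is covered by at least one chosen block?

4

B4, B5, B6, and B7 cover everything between them: the union {0, 1, 2, 3, 4, 5, 6, 7, 8, 9, 10} is all of U.
No 3 of the 7 blocks cover everything (all 35 combinations miss at least one item), so 4 is optimal.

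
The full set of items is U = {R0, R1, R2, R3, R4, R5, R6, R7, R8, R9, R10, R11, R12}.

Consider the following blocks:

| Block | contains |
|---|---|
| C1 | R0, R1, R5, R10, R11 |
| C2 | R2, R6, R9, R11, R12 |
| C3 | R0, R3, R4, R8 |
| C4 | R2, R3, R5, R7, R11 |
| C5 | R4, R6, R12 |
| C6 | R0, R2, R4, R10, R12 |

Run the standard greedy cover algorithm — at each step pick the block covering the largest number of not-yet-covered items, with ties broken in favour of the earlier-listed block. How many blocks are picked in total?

4

Greedy: pick C1 (covers 5 new) → pick C2 (covers 4 new) → pick C3 (covers 3 new) → pick C4 (covers 1 new). Total picks: 4.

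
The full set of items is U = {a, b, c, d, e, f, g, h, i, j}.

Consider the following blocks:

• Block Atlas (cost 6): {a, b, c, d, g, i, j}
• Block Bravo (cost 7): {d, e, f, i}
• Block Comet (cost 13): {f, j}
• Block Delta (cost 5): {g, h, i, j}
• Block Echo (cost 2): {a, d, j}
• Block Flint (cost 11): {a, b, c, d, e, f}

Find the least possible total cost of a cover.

16

Delta, Flint together cover every item (Delta ∪ Flint = {a, b, c, d, e, f, g, h, i, j}); total cost 5 + 11 = 16.
The greedy pick Echo, Atlas, Bravo, Delta costs 20; no covering selection beats 16.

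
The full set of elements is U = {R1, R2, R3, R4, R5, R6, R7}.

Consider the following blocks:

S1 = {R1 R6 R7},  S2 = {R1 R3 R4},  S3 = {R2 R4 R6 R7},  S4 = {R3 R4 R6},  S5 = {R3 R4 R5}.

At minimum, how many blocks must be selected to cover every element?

S1, S3, and S5 cover everything between them: the union {R1, R2, R3, R4, R5, R6, R7} is all of U.
Only S3 contains R2, so S3 is forced; the remaining 3 elements need at least 2 more blocks (each remaining block adds at most 2) — so at least 3 blocks are needed, and 3 is optimal.

3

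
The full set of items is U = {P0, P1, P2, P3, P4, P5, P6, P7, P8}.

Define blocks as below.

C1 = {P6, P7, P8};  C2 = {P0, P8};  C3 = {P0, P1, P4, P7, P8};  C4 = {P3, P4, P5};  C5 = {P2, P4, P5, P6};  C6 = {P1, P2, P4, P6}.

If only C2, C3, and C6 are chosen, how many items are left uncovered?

Union of C2, C3, C6 = {P0, P1, P2, P4, P6, P7, P8}.
Not covered: P3, P5 — 2 items.

2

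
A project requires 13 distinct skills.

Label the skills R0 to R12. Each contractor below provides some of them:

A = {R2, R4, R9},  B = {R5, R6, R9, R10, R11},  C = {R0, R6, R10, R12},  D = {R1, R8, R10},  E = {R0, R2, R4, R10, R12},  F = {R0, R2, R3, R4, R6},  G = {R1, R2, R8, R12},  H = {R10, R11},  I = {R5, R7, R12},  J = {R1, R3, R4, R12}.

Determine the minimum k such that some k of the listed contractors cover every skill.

Take {B, D, F, I}. Their union is {R0, R1, R2, R3, R4, R5, R6, R7, R8, R9, R10, R11, R12}, which is all 13 skills.
No 3 of the 10 contractors cover everything (all 120 combinations miss at least one skill), so 4 is optimal.

4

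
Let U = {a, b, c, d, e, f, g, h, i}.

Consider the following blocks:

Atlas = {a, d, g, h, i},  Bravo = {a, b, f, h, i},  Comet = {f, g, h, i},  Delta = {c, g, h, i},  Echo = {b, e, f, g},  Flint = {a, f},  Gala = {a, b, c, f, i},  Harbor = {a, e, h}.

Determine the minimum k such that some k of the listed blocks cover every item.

Atlas and Echo and Gala together: Atlas ∪ Echo ∪ Gala = {a, b, c, d, e, f, g, h, i} — every item is covered.
Only Atlas contains d, so Atlas is forced; the remaining 4 items need at least 2 more blocks (each remaining block adds at most 3) — so at least 3 blocks are needed, and 3 is optimal.

3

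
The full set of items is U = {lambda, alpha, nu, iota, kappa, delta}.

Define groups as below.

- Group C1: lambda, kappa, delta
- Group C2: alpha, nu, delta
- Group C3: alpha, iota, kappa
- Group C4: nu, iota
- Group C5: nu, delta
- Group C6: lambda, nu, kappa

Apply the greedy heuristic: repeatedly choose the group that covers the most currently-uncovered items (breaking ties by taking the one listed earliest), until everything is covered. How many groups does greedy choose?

3

Greedy: pick C1 (covers 3 new) → pick C2 (covers 2 new) → pick C3 (covers 1 new). Total picks: 3.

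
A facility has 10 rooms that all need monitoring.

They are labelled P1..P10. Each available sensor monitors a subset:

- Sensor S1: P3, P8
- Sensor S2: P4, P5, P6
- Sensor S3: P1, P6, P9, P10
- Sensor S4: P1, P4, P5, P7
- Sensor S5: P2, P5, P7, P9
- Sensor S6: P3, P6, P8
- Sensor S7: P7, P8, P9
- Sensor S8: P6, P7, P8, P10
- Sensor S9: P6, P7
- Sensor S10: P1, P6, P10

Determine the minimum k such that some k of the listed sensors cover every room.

Take {S4, S5, S6, S8}. Their union is {P1, P2, P3, P4, P5, P6, P7, P8, P9, P10}, which is all 10 rooms.
No 3 of the 10 sensors cover everything (all 120 combinations miss at least one room), so 4 is optimal.

4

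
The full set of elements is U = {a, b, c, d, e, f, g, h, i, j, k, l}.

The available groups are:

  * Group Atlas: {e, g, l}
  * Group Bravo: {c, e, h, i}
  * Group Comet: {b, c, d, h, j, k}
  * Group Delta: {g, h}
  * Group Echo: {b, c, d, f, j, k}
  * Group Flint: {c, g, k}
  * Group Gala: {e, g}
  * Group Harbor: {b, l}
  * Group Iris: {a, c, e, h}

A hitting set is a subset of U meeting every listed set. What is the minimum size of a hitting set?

3

Take T = {b, e, g}. Each listed group contains at least one of these, so T is a hitting set of size 3.
No choice of 2 elements meets every group, so 3 is the minimum.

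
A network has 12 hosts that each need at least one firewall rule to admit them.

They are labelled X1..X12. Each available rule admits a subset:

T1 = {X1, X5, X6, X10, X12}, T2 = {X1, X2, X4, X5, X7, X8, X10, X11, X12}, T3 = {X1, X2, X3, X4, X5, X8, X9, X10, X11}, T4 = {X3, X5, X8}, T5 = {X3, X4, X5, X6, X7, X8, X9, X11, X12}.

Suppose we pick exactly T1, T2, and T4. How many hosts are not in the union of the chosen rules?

Union of T1, T2, T4 = {X1, X2, X3, X4, X5, X6, X7, X8, X10, X11, X12}.
Not covered: X9 — 1 host.

1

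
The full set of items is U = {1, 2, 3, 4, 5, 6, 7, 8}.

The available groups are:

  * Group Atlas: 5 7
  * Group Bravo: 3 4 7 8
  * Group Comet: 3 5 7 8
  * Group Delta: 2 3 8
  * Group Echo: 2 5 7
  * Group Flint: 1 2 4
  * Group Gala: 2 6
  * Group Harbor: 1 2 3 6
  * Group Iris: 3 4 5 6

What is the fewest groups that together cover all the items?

Comet and Flint and Iris together: Comet ∪ Flint ∪ Iris = {1, 2, 3, 4, 5, 6, 7, 8} — every item is covered.
No 2 of the 9 groups cover everything (all 36 combinations miss at least one item), so 3 is optimal.

3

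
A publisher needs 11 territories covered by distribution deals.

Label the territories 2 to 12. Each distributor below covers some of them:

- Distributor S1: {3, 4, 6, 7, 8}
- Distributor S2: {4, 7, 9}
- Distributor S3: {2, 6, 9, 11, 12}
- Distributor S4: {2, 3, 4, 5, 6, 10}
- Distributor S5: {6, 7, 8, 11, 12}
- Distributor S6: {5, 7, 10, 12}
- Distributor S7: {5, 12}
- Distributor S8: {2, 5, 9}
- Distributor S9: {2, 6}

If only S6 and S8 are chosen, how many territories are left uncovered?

5

Union of S6, S8 = {2, 5, 7, 9, 10, 12}.
Not covered: 3, 4, 6, 8, 11 — 5 territories.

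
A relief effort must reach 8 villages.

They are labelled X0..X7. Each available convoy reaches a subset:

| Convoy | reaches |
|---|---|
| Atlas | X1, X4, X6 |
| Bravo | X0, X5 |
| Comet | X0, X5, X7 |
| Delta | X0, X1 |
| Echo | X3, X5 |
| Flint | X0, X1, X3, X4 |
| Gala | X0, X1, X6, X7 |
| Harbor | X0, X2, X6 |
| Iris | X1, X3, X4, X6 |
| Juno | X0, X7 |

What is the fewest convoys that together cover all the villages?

Take {Comet, Flint, Harbor}. Their union is {X0, X1, X2, X3, X4, X5, X6, X7}, which is all 8 villages.
Only Harbor contains X2, so Harbor is forced; the remaining 5 villages need at least 2 more convoys (each remaining convoy adds at most 3) — so at least 3 convoys are needed, and 3 is optimal.

3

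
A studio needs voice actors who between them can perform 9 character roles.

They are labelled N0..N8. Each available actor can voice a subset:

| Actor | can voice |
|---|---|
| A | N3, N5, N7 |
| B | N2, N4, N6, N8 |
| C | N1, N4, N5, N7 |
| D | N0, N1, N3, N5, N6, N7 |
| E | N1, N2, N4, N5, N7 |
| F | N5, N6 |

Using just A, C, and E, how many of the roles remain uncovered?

Union of A, C, E = {N1, N2, N3, N4, N5, N7}.
Not covered: N0, N6, N8 — 3 roles.

3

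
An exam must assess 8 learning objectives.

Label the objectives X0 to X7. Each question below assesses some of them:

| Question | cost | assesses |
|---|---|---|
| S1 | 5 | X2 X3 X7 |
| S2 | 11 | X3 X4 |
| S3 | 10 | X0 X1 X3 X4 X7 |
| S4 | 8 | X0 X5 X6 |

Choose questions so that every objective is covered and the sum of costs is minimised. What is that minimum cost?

23

S1, S3, S4 together cover every objective (S1 ∪ S3 ∪ S4 = {X0, X1, X2, X3, X4, X5, X6, X7}); total cost 5 + 10 + 8 = 23.
No covering selection has total cost below 23.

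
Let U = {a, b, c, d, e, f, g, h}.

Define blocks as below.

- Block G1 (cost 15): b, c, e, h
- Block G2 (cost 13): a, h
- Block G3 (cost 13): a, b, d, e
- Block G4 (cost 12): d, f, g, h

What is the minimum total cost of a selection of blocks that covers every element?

40

G1, G3, G4 together cover every element (G1 ∪ G3 ∪ G4 = {a, b, c, d, e, f, g, h}); total cost 15 + 13 + 12 = 40.
No covering selection has total cost below 40.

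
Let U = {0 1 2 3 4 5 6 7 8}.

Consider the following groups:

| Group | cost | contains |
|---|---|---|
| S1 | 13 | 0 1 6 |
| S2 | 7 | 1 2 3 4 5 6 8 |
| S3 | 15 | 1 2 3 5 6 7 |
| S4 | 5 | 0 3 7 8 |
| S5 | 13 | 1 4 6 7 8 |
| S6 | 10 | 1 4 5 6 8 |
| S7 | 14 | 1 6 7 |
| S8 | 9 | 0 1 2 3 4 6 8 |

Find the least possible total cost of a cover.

12

S2, S4 together cover every element (S2 ∪ S4 = {0, 1, 2, 3, 4, 5, 6, 7, 8}); total cost 7 + 5 = 12.
No covering selection has total cost below 12.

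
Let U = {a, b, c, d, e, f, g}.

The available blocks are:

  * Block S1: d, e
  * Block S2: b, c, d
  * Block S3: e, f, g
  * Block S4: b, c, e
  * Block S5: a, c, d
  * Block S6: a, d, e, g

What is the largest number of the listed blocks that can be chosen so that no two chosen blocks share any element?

2

S2, S3 are pairwise disjoint (S2={b,c,d}; S3={e,f,g}).
Every remaining block overlaps one of these, and no 3 of the listed blocks are pairwise disjoint, so 2 is the maximum.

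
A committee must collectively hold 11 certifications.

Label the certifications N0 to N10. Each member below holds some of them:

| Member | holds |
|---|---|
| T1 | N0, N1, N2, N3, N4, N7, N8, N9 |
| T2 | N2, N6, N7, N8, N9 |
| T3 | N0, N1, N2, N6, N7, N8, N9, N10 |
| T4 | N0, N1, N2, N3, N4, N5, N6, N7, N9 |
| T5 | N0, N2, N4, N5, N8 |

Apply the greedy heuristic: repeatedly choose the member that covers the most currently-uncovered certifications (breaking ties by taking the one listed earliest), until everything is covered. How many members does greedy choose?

2

Greedy: pick T4 (covers 9 new) → pick T3 (covers 2 new). Total picks: 2.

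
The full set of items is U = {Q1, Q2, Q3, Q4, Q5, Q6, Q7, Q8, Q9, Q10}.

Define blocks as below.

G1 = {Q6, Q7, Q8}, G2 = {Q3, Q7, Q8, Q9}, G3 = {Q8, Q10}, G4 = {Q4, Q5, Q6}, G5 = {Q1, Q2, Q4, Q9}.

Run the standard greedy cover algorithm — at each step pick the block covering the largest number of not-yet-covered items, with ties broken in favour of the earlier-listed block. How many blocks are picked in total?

4

Greedy: pick G2 (covers 4 new) → pick G4 (covers 3 new) → pick G5 (covers 2 new) → pick G3 (covers 1 new). Total picks: 4.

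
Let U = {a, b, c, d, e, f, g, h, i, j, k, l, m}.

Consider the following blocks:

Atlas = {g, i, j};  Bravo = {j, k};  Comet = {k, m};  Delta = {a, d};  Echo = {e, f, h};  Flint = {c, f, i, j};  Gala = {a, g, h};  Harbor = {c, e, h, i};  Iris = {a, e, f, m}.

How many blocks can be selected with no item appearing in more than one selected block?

4

Atlas, Comet, Delta, Echo are pairwise disjoint (Atlas={g,i,j}; Comet={k,m}; Delta={a,d}; Echo={e,f,h}).
Every remaining block overlaps one of these, and no 5 of the listed blocks are pairwise disjoint, so 4 is the maximum.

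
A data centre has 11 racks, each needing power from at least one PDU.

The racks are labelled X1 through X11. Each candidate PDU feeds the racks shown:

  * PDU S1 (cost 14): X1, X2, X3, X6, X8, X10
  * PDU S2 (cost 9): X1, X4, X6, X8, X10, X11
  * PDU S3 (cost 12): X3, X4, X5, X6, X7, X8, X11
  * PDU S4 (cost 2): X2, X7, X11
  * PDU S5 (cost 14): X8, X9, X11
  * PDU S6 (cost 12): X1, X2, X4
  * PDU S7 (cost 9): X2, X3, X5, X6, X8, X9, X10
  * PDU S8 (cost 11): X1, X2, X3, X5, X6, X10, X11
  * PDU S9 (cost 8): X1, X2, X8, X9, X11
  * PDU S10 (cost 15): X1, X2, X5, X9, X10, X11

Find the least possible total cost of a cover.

S2, S4, S7 together cover every rack (S2 ∪ S4 ∪ S7 = {X1, X2, X3, X4, X5, X6, X7, X8, X9, X10, X11}); total cost 9 + 2 + 9 = 20.
No covering selection has total cost below 20.

20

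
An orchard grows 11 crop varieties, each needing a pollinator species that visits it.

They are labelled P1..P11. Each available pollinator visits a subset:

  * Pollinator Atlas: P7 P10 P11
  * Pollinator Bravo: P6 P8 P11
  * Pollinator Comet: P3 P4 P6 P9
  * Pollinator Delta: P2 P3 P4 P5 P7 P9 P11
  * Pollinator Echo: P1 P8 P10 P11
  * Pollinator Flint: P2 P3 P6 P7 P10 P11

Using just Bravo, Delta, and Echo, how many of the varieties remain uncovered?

Union of Bravo, Delta, Echo = {P1, P2, P3, P4, P5, P6, P7, P8, P9, P10, P11} — that's every variety, so 0 are uncovered.

0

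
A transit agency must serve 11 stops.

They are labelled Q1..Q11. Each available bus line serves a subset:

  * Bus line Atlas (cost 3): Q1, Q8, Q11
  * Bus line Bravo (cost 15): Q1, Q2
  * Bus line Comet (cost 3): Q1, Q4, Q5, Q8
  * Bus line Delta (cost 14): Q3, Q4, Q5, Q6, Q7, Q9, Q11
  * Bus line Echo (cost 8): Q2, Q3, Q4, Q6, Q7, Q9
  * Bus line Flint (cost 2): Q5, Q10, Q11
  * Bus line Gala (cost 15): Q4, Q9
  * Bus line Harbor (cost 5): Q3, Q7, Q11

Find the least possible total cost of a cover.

Comet, Echo, Flint together cover every stop (Comet ∪ Echo ∪ Flint = {Q1, Q2, Q3, Q4, Q5, Q6, Q7, Q8, Q9, Q10, Q11}); total cost 3 + 8 + 2 = 13.
No covering selection has total cost below 13.

13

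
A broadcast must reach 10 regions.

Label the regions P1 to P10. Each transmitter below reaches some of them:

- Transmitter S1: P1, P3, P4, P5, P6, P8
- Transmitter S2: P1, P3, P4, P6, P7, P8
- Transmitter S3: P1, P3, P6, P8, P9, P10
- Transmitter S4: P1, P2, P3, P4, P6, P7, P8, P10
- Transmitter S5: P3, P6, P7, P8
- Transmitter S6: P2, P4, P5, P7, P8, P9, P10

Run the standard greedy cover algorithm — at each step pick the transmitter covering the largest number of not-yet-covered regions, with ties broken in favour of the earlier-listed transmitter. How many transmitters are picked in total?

Greedy: pick S4 (covers 8 new) → pick S6 (covers 2 new). Total picks: 2.

2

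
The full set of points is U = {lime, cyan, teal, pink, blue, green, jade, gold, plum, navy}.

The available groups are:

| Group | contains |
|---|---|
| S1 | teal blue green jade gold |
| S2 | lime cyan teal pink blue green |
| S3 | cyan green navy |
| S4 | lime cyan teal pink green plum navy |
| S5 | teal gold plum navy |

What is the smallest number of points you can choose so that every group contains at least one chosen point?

The 2 points {cyan, gold} hit every group.
No single point lies in every group, so at least 2 are needed and 2 is optimal.

2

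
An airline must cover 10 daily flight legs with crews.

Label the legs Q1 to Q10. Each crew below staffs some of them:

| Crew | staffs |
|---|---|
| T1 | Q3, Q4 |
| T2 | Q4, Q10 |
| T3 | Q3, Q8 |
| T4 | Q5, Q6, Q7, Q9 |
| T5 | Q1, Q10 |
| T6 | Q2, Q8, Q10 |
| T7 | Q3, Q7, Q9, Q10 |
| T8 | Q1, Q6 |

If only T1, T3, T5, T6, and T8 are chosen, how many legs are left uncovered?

3

Union of T1, T3, T5, T6, T8 = {Q1, Q2, Q3, Q4, Q6, Q8, Q10}.
Not covered: Q5, Q7, Q9 — 3 legs.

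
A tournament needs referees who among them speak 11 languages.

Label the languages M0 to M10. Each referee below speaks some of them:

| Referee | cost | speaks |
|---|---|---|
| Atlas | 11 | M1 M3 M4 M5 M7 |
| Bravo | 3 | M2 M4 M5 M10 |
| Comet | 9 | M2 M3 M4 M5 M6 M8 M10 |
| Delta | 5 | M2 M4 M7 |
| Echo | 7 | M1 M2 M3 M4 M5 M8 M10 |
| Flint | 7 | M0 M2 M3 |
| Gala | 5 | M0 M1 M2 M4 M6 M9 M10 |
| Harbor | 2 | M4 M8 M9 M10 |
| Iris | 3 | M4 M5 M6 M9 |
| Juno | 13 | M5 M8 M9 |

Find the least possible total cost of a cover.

Delta, Echo, Gala together cover every language (Delta ∪ Echo ∪ Gala = {M0, M1, M2, M3, M4, M5, M6, M7, M8, M9, M10}); total cost 5 + 7 + 5 = 17.
The greedy pick Harbor, Gala, Bravo, Delta, Echo costs 22; no covering selection beats 17.

17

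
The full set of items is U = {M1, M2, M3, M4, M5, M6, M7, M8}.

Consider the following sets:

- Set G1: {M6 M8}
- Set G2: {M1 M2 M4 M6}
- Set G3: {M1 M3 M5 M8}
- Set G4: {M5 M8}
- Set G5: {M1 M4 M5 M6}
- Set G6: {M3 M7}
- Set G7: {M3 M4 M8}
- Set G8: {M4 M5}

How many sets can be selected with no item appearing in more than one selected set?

G2, G4, G6 are pairwise disjoint (G2={M1,M2,M4,M6}; G4={M5,M8}; G6={M3,M7}).
Every remaining set overlaps one of these, and no 4 of the listed sets are pairwise disjoint, so 3 is the maximum.

3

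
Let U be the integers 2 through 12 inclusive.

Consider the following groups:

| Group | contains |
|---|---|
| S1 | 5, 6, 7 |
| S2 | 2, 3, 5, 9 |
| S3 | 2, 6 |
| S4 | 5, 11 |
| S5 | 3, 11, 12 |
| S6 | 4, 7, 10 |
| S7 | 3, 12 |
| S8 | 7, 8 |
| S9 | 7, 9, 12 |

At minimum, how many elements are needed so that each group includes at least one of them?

4

H = {5, 6, 7, 12} meets every group (each contains at least one member of H), and |H| = 4.
The groups S3, S4, S7, S8 are pairwise disjoint, so any hitting set needs a separate element for each — at least 4. Hence 4 is optimal.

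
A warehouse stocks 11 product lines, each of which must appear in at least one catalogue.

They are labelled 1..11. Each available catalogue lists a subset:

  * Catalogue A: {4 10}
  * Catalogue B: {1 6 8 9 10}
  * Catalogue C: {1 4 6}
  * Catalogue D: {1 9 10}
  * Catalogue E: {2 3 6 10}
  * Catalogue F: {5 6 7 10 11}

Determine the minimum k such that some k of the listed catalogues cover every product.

4

B and C and E and F together: B ∪ C ∪ E ∪ F = {1, 2, 3, 4, 5, 6, 7, 8, 9, 10, 11} — every product is covered.
Only E contains 2, so E is forced; the remaining 7 products need at least 3 more catalogues (each remaining catalogue adds at most 3) — so at least 4 catalogues are needed, and 4 is optimal.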